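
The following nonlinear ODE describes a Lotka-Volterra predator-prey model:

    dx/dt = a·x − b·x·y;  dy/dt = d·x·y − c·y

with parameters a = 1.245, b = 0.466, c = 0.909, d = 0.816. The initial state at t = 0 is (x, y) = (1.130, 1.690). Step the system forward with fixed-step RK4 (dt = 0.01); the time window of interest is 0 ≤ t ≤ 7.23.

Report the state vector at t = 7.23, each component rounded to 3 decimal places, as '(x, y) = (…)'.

t=0.000: state=(1.130, 1.690)
step 1 (dt=0.01): k1=(0.517, 0.022), k2=(0.518, 0.026), k3=(0.518, 0.026), k4=(0.519, 0.029); state += dt/6·(k1+2k2+2k3+k4)
t=0.010: state=(1.135, 1.690)
t=0.020: state=(1.140, 1.691)
t=0.030: state=(1.146, 1.691)
continuing one RK4 step at a time; state shown every 25 steps (Δt=0.25):
t=0.250: state=(1.265, 1.719)
t=0.500: state=(1.408, 1.799)
t=0.750: state=(1.547, 1.938)
t=1.000: state=(1.666, 2.144)
t=1.250: state=(1.745, 2.421)
t=1.500: state=(1.762, 2.761)
t=1.750: state=(1.706, 3.138)
t=2.000: state=(1.582, 3.500)
t=2.250: state=(1.411, 3.786)
t=2.500: state=(1.226, 3.947)
t=2.750: state=(1.054, 3.967)
t=3.000: state=(0.911, 3.860)
t=3.250: state=(0.802, 3.660)
t=3.500: state=(0.725, 3.406)
t=3.750: state=(0.677, 3.129)
t=4.000: state=(0.652, 2.854)
t=4.250: state=(0.648, 2.595)
t=4.500: state=(0.663, 2.363)
t=4.750: state=(0.695, 2.162)
t=5.000: state=(0.745, 1.994)
t=5.250: state=(0.813, 1.862)
t=5.500: state=(0.899, 1.766)
t=5.750: state=(1.003, 1.708)
t=6.000: state=(1.124, 1.690)
t=6.250: state=(1.258, 1.716)
t=6.500: state=(1.401, 1.793)
t=6.750: state=(1.541, 1.929)
t=7.000: state=(1.661, 2.132)
t=7.230: state=(1.738, 2.381)

(x, y) = (1.738, 2.381)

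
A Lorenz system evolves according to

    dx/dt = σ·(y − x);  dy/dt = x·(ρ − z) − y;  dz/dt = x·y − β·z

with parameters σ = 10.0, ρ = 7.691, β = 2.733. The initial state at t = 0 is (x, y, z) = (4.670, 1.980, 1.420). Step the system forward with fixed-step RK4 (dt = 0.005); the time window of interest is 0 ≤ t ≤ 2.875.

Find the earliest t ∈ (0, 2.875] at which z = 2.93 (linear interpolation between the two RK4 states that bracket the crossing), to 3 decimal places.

t = 0.168

t=0.000: state=(4.670, 1.980, 1.420)
step 1 (dt=0.005): k1=(-26.900, 27.306, 5.366), k2=(-25.545, 26.754, 5.510), k3=(-25.593, 26.775, 5.510), k4=(-24.282, 26.244, 5.645); state += dt/6·(k1+2k2+2k3+k4)
t=0.005: state=(4.542, 2.114, 1.448)
t=0.010: state=(4.427, 2.243, 1.476)
t=0.015: state=(4.323, 2.367, 1.506)
continuing one RK4 step at a time; state shown every 20 steps (Δt=0.1):
t=0.100: state=(3.778, 4.040, 2.158)
t=0.165: state=(4.181, 5.073, 2.887)
next step: t=0.170: state=(4.226, 5.148, 2.954) — z has crossed 2.93
linear interpolation between t=0.165 (2.88698) and t=0.170 (2.95448) → t≈0.168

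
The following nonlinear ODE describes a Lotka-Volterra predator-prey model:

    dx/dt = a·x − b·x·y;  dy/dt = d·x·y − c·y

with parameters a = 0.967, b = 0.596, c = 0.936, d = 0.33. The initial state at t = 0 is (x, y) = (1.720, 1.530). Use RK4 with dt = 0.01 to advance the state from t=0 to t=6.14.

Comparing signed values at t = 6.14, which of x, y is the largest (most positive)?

t=0.000: state=(1.720, 1.530)
step 1 (dt=0.01): k1=(0.095, -0.564), k2=(0.098, -0.562), k3=(0.098, -0.562), k4=(0.101, -0.561); state += dt/6·(k1+2k2+2k3+k4)
t=0.010: state=(1.721, 1.524)
t=0.020: state=(1.722, 1.519)
t=0.030: state=(1.723, 1.513)
continuing one RK4 step at a time; state shown every 20 steps (Δt=0.2):
t=0.200: state=(1.750, 1.423)
t=0.400: state=(1.803, 1.326)
t=0.600: state=(1.878, 1.242)
t=0.800: state=(1.974, 1.169)
t=1.000: state=(2.091, 1.109)
t=1.200: state=(2.230, 1.060)
t=1.400: state=(2.390, 1.024)
t=1.600: state=(2.570, 1.000)
t=1.800: state=(2.771, 0.989)
t=2.000: state=(2.988, 0.992)
t=2.200: state=(3.218, 1.009)
t=2.400: state=(3.456, 1.043)
t=2.600: state=(3.692, 1.095)
t=2.800: state=(3.916, 1.168)
t=3.000: state=(4.112, 1.262)
t=3.200: state=(4.263, 1.380)
t=3.400: state=(4.352, 1.522)
t=3.600: state=(4.363, 1.683)
t=3.800: state=(4.287, 1.858)
t=4.000: state=(4.125, 2.035)
t=4.200: state=(3.888, 2.199)
t=4.400: state=(3.600, 2.335)
t=4.600: state=(3.286, 2.430)
t=4.800: state=(2.975, 2.478)
t=5.000: state=(2.685, 2.476)
t=5.200: state=(2.431, 2.431)
t=5.400: state=(2.218, 2.349)
t=5.600: state=(2.046, 2.242)
t=5.800: state=(1.914, 2.119)
t=6.000: state=(1.819, 1.987)
t=6.140: state=(1.771, 1.893)
compare at T: x=1.771, y=1.893

largest component: y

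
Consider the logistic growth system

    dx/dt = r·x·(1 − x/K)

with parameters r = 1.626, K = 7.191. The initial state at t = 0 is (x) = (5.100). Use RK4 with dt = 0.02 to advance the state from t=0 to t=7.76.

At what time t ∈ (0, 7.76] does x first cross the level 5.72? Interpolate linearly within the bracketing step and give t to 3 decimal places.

t=0.000: state=(5.100)
step 1 (dt=0.02): k1=(2.411), k2=(2.395), k3=(2.395), k4=(2.378); state += dt/6·(k1+2k2+2k3+k4)
t=0.020: state=(5.148)
t=0.040: state=(5.195)
t=0.060: state=(5.242)
t=0.280: state=(5.707)
next step: t=0.300: state=(5.745) — x has crossed 5.72
linear interpolation between t=0.280 (5.70691) and t=0.300 (5.74485) → t≈0.287

t = 0.287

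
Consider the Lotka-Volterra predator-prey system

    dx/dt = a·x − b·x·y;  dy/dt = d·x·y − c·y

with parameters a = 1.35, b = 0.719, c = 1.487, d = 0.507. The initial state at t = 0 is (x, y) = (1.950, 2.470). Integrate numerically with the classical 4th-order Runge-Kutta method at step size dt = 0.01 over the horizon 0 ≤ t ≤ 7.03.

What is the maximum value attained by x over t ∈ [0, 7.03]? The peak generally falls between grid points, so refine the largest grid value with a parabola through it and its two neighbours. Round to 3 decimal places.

t=0.000: state=(1.950, 2.470)
step 1 (dt=0.01): k1=(-0.831, -1.231), k2=(-0.820, -1.233), k3=(-0.820, -1.233), k4=(-0.810, -1.235); state += dt/6·(k1+2k2+2k3+k4)
t=0.010: state=(1.942, 2.458)
t=0.020: state=(1.934, 2.445)
t=0.030: state=(1.926, 2.433)
continuing one RK4 step at a time; state shown every 25 steps (Δt=0.25):
t=0.250: state=(1.803, 2.158)
t=0.500: state=(1.761, 1.863)
t=0.750: state=(1.808, 1.609)
t=1.000: state=(1.934, 1.405)
t=1.250: state=(2.136, 1.253)
t=1.500: state=(2.413, 1.152)
t=1.750: state=(2.764, 1.102)
t=2.000: state=(3.179, 1.107)
t=2.250: state=(3.633, 1.175)
t=2.500: state=(4.074, 1.321)
t=2.750: state=(4.413, 1.562)
t=3.000: state=(4.535, 1.904)
t=3.250: state=(4.352, 2.314)
t=3.500: state=(3.883, 2.696)
t=3.750: state=(3.273, 2.927)
t=4.000: state=(2.698, 2.943)
t=4.250: state=(2.257, 2.773)
t=4.500: state=(1.968, 2.496)
t=4.750: state=(1.811, 2.184)
t=5.000: state=(1.761, 1.886)
t=5.250: state=(1.801, 1.629)
t=5.500: state=(1.920, 1.420)
t=5.750: state=(2.116, 1.264)
t=6.000: state=(2.387, 1.158)
t=6.250: state=(2.732, 1.104)
t=6.500: state=(3.142, 1.104)
t=6.750: state=(3.595, 1.166)
t=7.000: state=(4.039, 1.305)
t=7.030: state=(4.088, 1.328)
largest grid value and its neighbours: x(2.970)=4.53550, x(2.980)=4.53588, x(2.990)=4.53576
parabola through these three points peaks at t≈2.983 with x≈4.53589

max x = 4.536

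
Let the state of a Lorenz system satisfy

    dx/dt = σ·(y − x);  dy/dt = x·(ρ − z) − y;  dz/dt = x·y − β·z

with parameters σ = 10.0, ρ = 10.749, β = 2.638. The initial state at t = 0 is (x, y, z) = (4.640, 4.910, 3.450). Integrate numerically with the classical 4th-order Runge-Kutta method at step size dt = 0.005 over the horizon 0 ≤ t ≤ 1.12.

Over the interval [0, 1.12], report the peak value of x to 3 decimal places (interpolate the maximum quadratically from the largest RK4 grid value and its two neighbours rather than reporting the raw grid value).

t=0.000: state=(4.640, 4.910, 3.450)
step 1 (dt=0.005): k1=(2.700, 28.957, 13.681), k2=(3.356, 28.775, 13.961), k3=(3.335, 28.784, 13.965), k4=(3.972, 28.610, 14.249); state += dt/6·(k1+2k2+2k3+k4)
t=0.005: state=(4.657, 5.054, 3.520)
t=0.010: state=(4.680, 5.196, 3.593)
t=0.015: state=(4.708, 5.337, 3.668)
continuing one RK4 step at a time; state shown every 10 steps (Δt=0.05):
t=0.050: state=(5.044, 6.286, 4.292)
t=0.100: state=(5.802, 7.524, 5.523)
t=0.150: state=(6.699, 8.497, 7.204)
t=0.200: state=(7.526, 8.957, 9.253)
t=0.250: state=(8.055, 8.675, 11.366)
t=0.300: state=(8.101, 7.644, 13.082)
t=0.350: state=(7.613, 6.164, 14.022)
t=0.400: state=(6.719, 4.678, 14.107)
t=0.450: state=(5.654, 3.508, 13.540)
t=0.500: state=(4.634, 2.747, 12.610)
t=0.550: state=(3.795, 2.338, 11.546)
t=0.600: state=(3.181, 2.178, 10.483)
t=0.650: state=(2.783, 2.182, 9.488)
t=0.700: state=(2.568, 2.298, 8.594)
t=0.750: state=(2.502, 2.500, 7.815)
t=0.800: state=(2.559, 2.781, 7.161)
t=0.850: state=(2.720, 3.142, 6.641)
t=0.900: state=(2.978, 3.586, 6.269)
t=0.950: state=(3.328, 4.117, 6.063)
t=1.000: state=(3.767, 4.730, 6.049)
t=1.050: state=(4.288, 5.404, 6.260)
t=1.100: state=(4.875, 6.095, 6.724)
t=1.120: state=(5.121, 6.360, 6.985)
largest grid value and its neighbours: x(0.275)=8.14566, x(0.280)=8.14769, x(0.285)=8.14420
parabola through these three points peaks at t≈0.279 with x≈8.14774

max x = 8.148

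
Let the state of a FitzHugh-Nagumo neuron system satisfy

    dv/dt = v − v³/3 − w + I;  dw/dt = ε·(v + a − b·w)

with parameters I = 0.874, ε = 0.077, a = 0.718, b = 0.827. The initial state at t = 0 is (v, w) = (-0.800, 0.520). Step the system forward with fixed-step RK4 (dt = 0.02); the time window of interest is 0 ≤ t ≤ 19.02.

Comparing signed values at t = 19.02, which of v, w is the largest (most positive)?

largest component: v

t=0.000: state=(-0.800, 0.520)
step 1 (dt=0.02): k1=(-0.275, -0.039), k2=(-0.276, -0.040), k3=(-0.276, -0.040), k4=(-0.277, -0.040); state += dt/6·(k1+2k2+2k3+k4)
t=0.020: state=(-0.806, 0.519)
t=0.040: state=(-0.811, 0.518)
t=0.060: state=(-0.817, 0.518)
continuing one RK4 step at a time; state shown every 50 steps (Δt=1):
t=1.000: state=(-1.080, 0.471)
t=2.000: state=(-1.272, 0.407)
t=3.000: state=(-1.330, 0.338)
t=4.000: state=(-1.310, 0.272)
t=5.000: state=(-1.255, 0.213)
t=6.000: state=(-1.182, 0.162)
t=7.000: state=(-1.094, 0.121)
t=8.000: state=(-0.988, 0.089)
t=9.000: state=(-0.851, 0.068)
t=10.000: state=(-0.651, 0.061)
t=11.000: state=(-0.290, 0.074)
t=12.000: state=(0.551, 0.129)
t=13.000: state=(1.719, 0.264)
t=14.000: state=(1.922, 0.441)
t=15.000: state=(1.876, 0.609)
t=16.000: state=(1.814, 0.763)
t=17.000: state=(1.750, 0.902)
t=18.000: state=(1.686, 1.028)
t=19.000: state=(1.621, 1.141)
t=19.020: state=(1.619, 1.144)
compare at T: v=1.619, w=1.144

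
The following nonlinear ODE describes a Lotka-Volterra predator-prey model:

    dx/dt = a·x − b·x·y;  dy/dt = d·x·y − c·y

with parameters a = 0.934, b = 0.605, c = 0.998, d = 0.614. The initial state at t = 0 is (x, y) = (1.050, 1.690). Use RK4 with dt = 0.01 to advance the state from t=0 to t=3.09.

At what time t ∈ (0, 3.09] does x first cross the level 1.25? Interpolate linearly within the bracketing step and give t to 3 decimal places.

t = 1.405

t=0.000: state=(1.050, 1.690)
step 1 (dt=0.01): k1=(-0.093, -0.597), k2=(-0.091, -0.597), k3=(-0.091, -0.596), k4=(-0.089, -0.596); state += dt/6·(k1+2k2+2k3+k4)
t=0.010: state=(1.049, 1.684)
t=0.020: state=(1.048, 1.678)
t=0.030: state=(1.047, 1.672)
continuing one RK4 step at a time; state shown every 10 steps (Δt=0.1):
t=0.100: state=(1.043, 1.631)
t=0.200: state=(1.039, 1.573)
t=0.300: state=(1.039, 1.518)
t=0.400: state=(1.042, 1.464)
t=0.500: state=(1.049, 1.413)
t=0.600: state=(1.059, 1.364)
t=0.700: state=(1.072, 1.318)
t=0.800: state=(1.088, 1.275)
t=0.900: state=(1.107, 1.234)
t=1.000: state=(1.130, 1.196)
t=1.100: state=(1.155, 1.161)
t=1.200: state=(1.183, 1.129)
t=1.300: state=(1.214, 1.100)
t=1.400: state=(1.248, 1.073)
next step: t=1.410: state=(1.252, 1.071) — x has crossed 1.25
linear interpolation between t=1.400 (1.24823) and t=1.410 (1.25180) → t≈1.405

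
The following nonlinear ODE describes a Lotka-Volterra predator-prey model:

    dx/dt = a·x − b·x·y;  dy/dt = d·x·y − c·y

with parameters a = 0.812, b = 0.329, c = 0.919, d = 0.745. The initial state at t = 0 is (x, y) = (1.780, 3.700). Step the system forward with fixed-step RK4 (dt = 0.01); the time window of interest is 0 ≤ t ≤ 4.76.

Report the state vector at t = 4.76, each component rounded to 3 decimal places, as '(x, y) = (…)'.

(x, y) = (1.176, 1.269)

t=0.000: state=(1.780, 3.700)
step 1 (dt=0.01): k1=(-0.721, 1.506), k2=(-0.724, 1.499), k3=(-0.724, 1.499), k4=(-0.727, 1.492); state += dt/6·(k1+2k2+2k3+k4)
t=0.010: state=(1.773, 3.715)
t=0.020: state=(1.765, 3.730)
t=0.030: state=(1.758, 3.745)
continuing one RK4 step at a time; state shown every 20 steps (Δt=0.2):
t=0.200: state=(1.626, 3.969)
t=0.400: state=(1.464, 4.158)
t=0.600: state=(1.305, 4.251)
t=0.800: state=(1.160, 4.250)
t=1.000: state=(1.034, 4.163)
t=1.200: state=(0.929, 4.009)
t=1.400: state=(0.845, 3.806)
t=1.600: state=(0.780, 3.574)
t=1.800: state=(0.731, 3.327)
t=2.000: state=(0.696, 3.079)
t=2.200: state=(0.674, 2.837)
t=2.400: state=(0.663, 2.608)
t=2.600: state=(0.662, 2.395)
t=2.800: state=(0.669, 2.200)
t=3.000: state=(0.685, 2.025)
t=3.200: state=(0.709, 1.869)
t=3.400: state=(0.741, 1.733)
t=3.600: state=(0.781, 1.615)
t=3.800: state=(0.829, 1.515)
t=4.000: state=(0.885, 1.432)
t=4.200: state=(0.950, 1.366)
t=4.400: state=(1.023, 1.316)
t=4.600: state=(1.105, 1.283)
t=4.760: state=(1.176, 1.269)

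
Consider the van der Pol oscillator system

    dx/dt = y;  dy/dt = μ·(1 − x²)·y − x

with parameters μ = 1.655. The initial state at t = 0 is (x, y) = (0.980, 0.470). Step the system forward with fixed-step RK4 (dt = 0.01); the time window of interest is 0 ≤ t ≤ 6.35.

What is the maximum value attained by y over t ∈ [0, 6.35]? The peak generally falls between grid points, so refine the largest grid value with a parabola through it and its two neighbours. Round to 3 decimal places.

t=0.000: state=(0.980, 0.470)
step 1 (dt=0.01): k1=(0.470, -0.949), k2=(0.465, -0.955), k3=(0.465, -0.955), k4=(0.460, -0.961); state += dt/6·(k1+2k2+2k3+k4)
t=0.010: state=(0.985, 0.460)
t=0.020: state=(0.989, 0.451)
t=0.030: state=(0.994, 0.441)
continuing one RK4 step at a time; state shown every 25 steps (Δt=0.25):
t=0.250: state=(1.065, 0.206)
t=0.500: state=(1.082, -0.068)
t=0.750: state=(1.033, -0.324)
t=1.000: state=(0.921, -0.578)
t=1.250: state=(0.740, -0.879)
t=1.500: state=(0.470, -1.313)
t=1.750: state=(0.063, -2.000)
t=2.000: state=(-0.548, -2.864)
t=2.250: state=(-1.290, -2.768)
t=2.500: state=(-1.796, -1.201)
t=2.750: state=(-1.942, -0.126)
t=3.000: state=(-1.918, 0.249)
t=3.250: state=(-1.836, 0.381)
t=3.500: state=(-1.732, 0.450)
t=3.750: state=(-1.612, 0.511)
t=4.000: state=(-1.475, 0.585)
t=4.250: state=(-1.318, 0.685)
t=4.500: state=(-1.129, 0.836)
t=4.750: state=(-0.892, 1.080)
t=5.000: state=(-0.574, 1.504)
t=5.250: state=(-0.112, 2.254)
t=5.500: state=(0.577, 3.236)
t=5.750: state=(1.399, 2.943)
t=6.000: state=(1.902, 1.069)
t=6.250: state=(2.017, 0.034)
t=6.350: state=(2.011, -0.137)
largest grid value and its neighbours: y(5.590)=3.40092, y(5.600)=3.40325, y(5.610)=3.40174
parabola through these three points peaks at t≈5.601 with y≈3.40327

max y = 3.403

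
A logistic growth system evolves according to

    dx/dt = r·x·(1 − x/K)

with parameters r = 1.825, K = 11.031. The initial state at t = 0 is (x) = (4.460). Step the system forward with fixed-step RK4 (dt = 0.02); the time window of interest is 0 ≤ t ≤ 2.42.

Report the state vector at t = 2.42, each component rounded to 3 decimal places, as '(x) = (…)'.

(x) = (10.838)

t=0.000: state=(4.460)
step 1 (dt=0.02): k1=(4.849), k2=(4.865), k3=(4.865), k4=(4.881); state += dt/6·(k1+2k2+2k3+k4)
t=0.020: state=(4.557)
t=0.040: state=(4.655)
t=0.060: state=(4.754)
continuing one RK4 step at a time; state shown every 5 steps (Δt=0.1):
t=0.100: state=(4.952)
t=0.200: state=(5.453)
t=0.300: state=(5.956)
t=0.400: state=(6.451)
t=0.500: state=(6.931)
t=0.600: state=(7.389)
t=0.700: state=(7.820)
t=0.800: state=(8.219)
t=0.900: state=(8.584)
t=1.000: state=(8.914)
t=1.100: state=(9.209)
t=1.200: state=(9.470)
t=1.300: state=(9.699)
t=1.400: state=(9.898)
t=1.500: state=(10.071)
t=1.600: state=(10.219)
t=1.700: state=(10.346)
t=1.800: state=(10.454)
t=1.900: state=(10.546)
t=2.000: state=(10.624)
t=2.100: state=(10.690)
t=2.200: state=(10.745)
t=2.300: state=(10.792)
t=2.400: state=(10.831)
t=2.420: state=(10.838)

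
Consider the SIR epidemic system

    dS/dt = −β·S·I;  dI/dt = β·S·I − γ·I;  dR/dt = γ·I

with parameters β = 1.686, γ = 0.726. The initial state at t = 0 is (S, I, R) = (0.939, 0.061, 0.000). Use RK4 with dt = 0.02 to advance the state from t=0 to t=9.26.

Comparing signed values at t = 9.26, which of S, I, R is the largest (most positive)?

largest component: R

t=0.000: state=(0.939, 0.061, 0.000)
step 1 (dt=0.02): k1=(-0.097, 0.052, 0.044), k2=(-0.097, 0.053, 0.045), k3=(-0.097, 0.053, 0.045), k4=(-0.098, 0.053, 0.045); state += dt/6·(k1+2k2+2k3+k4)
t=0.020: state=(0.937, 0.062, 0.001)
t=0.040: state=(0.935, 0.063, 0.002)
t=0.060: state=(0.933, 0.064, 0.003)
continuing one RK4 step at a time; state shown every 25 steps (Δt=0.5):
t=0.500: state=(0.881, 0.092, 0.027)
t=1.000: state=(0.803, 0.130, 0.067)
t=1.500: state=(0.708, 0.171, 0.122)
t=2.000: state=(0.603, 0.206, 0.191)
t=2.500: state=(0.502, 0.228, 0.270)
t=3.000: state=(0.412, 0.233, 0.354)
t=3.500: state=(0.340, 0.223, 0.437)
t=4.000: state=(0.284, 0.201, 0.515)
t=4.500: state=(0.243, 0.175, 0.583)
t=5.000: state=(0.212, 0.147, 0.641)
t=5.500: state=(0.189, 0.121, 0.690)
t=6.000: state=(0.173, 0.098, 0.729)
t=6.500: state=(0.160, 0.078, 0.761)
t=7.000: state=(0.151, 0.062, 0.787)
t=7.500: state=(0.144, 0.049, 0.807)
t=8.000: state=(0.139, 0.038, 0.823)
t=8.500: state=(0.135, 0.030, 0.835)
t=9.000: state=(0.132, 0.023, 0.845)
t=9.260: state=(0.131, 0.020, 0.849)
compare at T: S=0.131, I=0.020, R=0.849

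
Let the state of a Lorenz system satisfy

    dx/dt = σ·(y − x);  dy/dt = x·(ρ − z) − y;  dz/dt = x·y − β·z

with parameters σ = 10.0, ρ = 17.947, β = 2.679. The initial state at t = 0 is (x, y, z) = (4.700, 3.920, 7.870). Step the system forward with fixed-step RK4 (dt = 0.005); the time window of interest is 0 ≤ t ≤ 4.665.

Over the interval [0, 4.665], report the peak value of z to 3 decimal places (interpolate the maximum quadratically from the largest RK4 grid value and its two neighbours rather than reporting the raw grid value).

max z = 24.062

t=0.000: state=(4.700, 3.920, 7.870)
step 1 (dt=0.005): k1=(-7.800, 43.442, -2.660), k2=(-6.519, 43.168, -2.210), k3=(-6.558, 43.196, -2.203), k4=(-5.312, 42.947, -1.751); state += dt/6·(k1+2k2+2k3+k4)
t=0.005: state=(4.667, 4.136, 7.859)
t=0.010: state=(4.647, 4.350, 7.853)
t=0.015: state=(4.637, 4.562, 7.851)
continuing one RK4 step at a time; state shown every 40 steps (Δt=0.2):
t=0.200: state=(8.903, 12.290, 13.522)
t=0.400: state=(8.829, 4.815, 23.753)
t=0.600: state=(2.707, 1.504, 15.670)
t=0.800: state=(2.681, 3.586, 10.065)
t=1.000: state=(6.499, 9.486, 10.559)
t=1.200: state=(10.501, 9.271, 22.551)
t=1.400: state=(4.377, 1.967, 18.527)
t=1.600: state=(2.788, 3.211, 11.945)
t=1.800: state=(5.516, 7.876, 10.465)
t=2.000: state=(10.181, 10.755, 19.993)
t=2.200: state=(5.791, 2.940, 20.026)
t=2.400: state=(3.209, 3.286, 13.350)
t=2.600: state=(5.300, 7.284, 11.152)
t=2.800: state=(9.613, 10.641, 18.675)
t=3.000: state=(6.500, 3.819, 20.357)
t=3.200: state=(3.696, 3.609, 14.185)
t=3.400: state=(5.475, 7.247, 11.987)
t=3.600: state=(9.222, 10.104, 18.404)
t=3.800: state=(6.655, 4.340, 20.044)
t=4.000: state=(4.140, 4.064, 14.569)
t=4.200: state=(5.841, 7.484, 12.833)
t=4.400: state=(8.945, 9.448, 18.616)
t=4.600: state=(6.521, 4.594, 19.453)
t=4.665: state=(5.422, 4.029, 17.847)
largest grid value and its neighbours: z(0.365)=24.03896, z(0.370)=24.05995, z(0.375)=24.05865
parabola through these three points peaks at t≈0.372 with z≈24.06212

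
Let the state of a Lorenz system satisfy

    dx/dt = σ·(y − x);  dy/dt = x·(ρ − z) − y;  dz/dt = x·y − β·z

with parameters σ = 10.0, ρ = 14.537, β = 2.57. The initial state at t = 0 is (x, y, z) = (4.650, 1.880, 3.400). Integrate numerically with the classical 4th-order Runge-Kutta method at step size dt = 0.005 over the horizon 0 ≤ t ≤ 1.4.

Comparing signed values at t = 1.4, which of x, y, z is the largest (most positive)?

t=0.000: state=(4.650, 1.880, 3.400)
step 1 (dt=0.005): k1=(-27.700, 49.907, 0.004), k2=(-25.760, 49.011, 0.445), k3=(-25.831, 49.062, 0.442), k4=(-23.955, 48.213, 0.865); state += dt/6·(k1+2k2+2k3+k4)
t=0.005: state=(4.521, 2.125, 3.402)
t=0.010: state=(4.410, 2.362, 3.409)
t=0.015: state=(4.316, 2.593, 3.419)
continuing one RK4 step at a time; state shown every 10 steps (Δt=0.05):
t=0.050: state=(4.042, 4.072, 3.587)
t=0.100: state=(4.478, 6.062, 4.161)
t=0.150: state=(5.542, 8.150, 5.330)
t=0.200: state=(7.022, 10.257, 7.418)
t=0.250: state=(8.669, 11.874, 10.651)
t=0.300: state=(10.043, 12.126, 14.738)
t=0.350: state=(10.560, 10.409, 18.527)
t=0.400: state=(9.859, 7.286, 20.592)
t=0.450: state=(8.165, 4.199, 20.529)
t=0.500: state=(6.124, 2.124, 19.087)
t=0.550: state=(4.303, 1.100, 17.162)
t=0.600: state=(2.952, 0.748, 15.242)
t=0.650: state=(2.074, 0.729, 13.488)
t=0.700: state=(1.568, 0.852, 11.927)
t=0.750: state=(1.325, 1.040, 10.552)
t=0.800: state=(1.262, 1.277, 9.349)
t=0.850: state=(1.328, 1.574, 8.307)
t=0.900: state=(1.503, 1.957, 7.422)
t=0.950: state=(1.784, 2.460, 6.697)
t=1.000: state=(2.186, 3.125, 6.149)
t=1.050: state=(2.734, 3.997, 5.818)
t=1.100: state=(3.462, 5.121, 5.779)
t=1.150: state=(4.403, 6.515, 6.157)
t=1.200: state=(5.571, 8.120, 7.133)
t=1.250: state=(6.921, 9.718, 8.907)
t=1.300: state=(8.288, 10.852, 11.547)
t=1.350: state=(9.354, 10.914, 14.734)
t=1.400: state=(9.726, 9.570, 17.621)
compare at T: x=9.726, y=9.570, z=17.621

largest component: z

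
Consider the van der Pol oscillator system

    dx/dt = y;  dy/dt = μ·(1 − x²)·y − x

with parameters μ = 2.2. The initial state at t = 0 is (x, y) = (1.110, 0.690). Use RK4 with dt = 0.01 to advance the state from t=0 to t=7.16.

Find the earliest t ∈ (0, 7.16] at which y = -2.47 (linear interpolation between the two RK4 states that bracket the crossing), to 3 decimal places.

t=0.000: state=(1.110, 0.690)
step 1 (dt=0.01): k1=(0.690, -1.462), k2=(0.683, -1.474), k3=(0.683, -1.473), k4=(0.675, -1.484); state += dt/6·(k1+2k2+2k3+k4)
t=0.010: state=(1.117, 0.675)
t=0.020: state=(1.124, 0.660)
t=0.030: state=(1.130, 0.645)
continuing one RK4 step at a time; state shown every 25 steps (Δt=0.25):
t=0.250: state=(1.233, 0.293)
t=0.500: state=(1.261, -0.054)
t=0.750: state=(1.214, -0.310)
t=1.000: state=(1.110, -0.521)
t=1.250: state=(0.952, -0.757)
t=1.500: state=(0.721, -1.118)
t=1.750: state=(0.366, -1.800)
t=1.890: state=(0.072, -2.443)
next step: t=1.900: state=(0.047, -2.498) — y has crossed -2.47
linear interpolation between t=1.890 (-2.44332) and t=1.900 (-2.49807) → t≈1.895

t = 1.895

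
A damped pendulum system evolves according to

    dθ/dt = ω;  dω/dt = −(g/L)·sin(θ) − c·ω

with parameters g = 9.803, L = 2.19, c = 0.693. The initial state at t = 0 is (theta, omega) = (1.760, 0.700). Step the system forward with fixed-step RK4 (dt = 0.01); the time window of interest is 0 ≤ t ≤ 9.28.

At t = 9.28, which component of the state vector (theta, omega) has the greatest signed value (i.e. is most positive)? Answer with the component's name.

largest component: omega

t=0.000: state=(1.760, 0.700)
step 1 (dt=0.01): k1=(0.700, -4.881), k2=(0.676, -4.862), k3=(0.676, -4.862), k4=(0.651, -4.842); state += dt/6·(k1+2k2+2k3+k4)
t=0.010: state=(1.767, 0.651)
t=0.020: state=(1.773, 0.603)
t=0.030: state=(1.779, 0.555)
continuing one RK4 step at a time; state shown every 50 steps (Δt=0.5):
t=0.500: state=(1.567, -1.364)
t=1.000: state=(0.527, -2.545)
t=1.500: state=(-0.599, -1.601)
t=2.000: state=(-0.922, 0.281)
t=2.500: state=(-0.443, 1.429)
t=3.000: state=(0.255, 1.122)
t=3.500: state=(0.535, -0.030)
t=4.000: state=(0.289, -0.821)
t=4.500: state=(-0.128, -0.699)
t=5.000: state=(-0.314, -0.017)
t=5.500: state=(-0.178, 0.479)
t=6.000: state=(0.070, 0.423)
t=6.500: state=(0.185, 0.020)
t=7.000: state=(0.108, -0.282)
t=7.500: state=(-0.039, -0.254)
t=8.000: state=(-0.110, -0.016)
t=8.500: state=(-0.065, 0.166)
t=9.000: state=(0.022, 0.152)
t=9.280: state=(0.055, 0.078)
compare at T: theta=0.055, omega=0.078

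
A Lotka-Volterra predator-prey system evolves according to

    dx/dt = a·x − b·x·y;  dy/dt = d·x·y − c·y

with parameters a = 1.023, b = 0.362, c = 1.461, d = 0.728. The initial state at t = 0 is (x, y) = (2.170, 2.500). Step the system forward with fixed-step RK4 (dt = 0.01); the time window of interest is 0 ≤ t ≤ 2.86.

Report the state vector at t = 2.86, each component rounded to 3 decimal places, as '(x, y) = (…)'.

(x, y) = (1.782, 3.008)

t=0.000: state=(2.170, 2.500)
step 1 (dt=0.01): k1=(0.256, 0.297), k2=(0.255, 0.299), k3=(0.255, 0.299), k4=(0.254, 0.302); state += dt/6·(k1+2k2+2k3+k4)
t=0.010: state=(2.173, 2.503)
t=0.020: state=(2.175, 2.506)
t=0.030: state=(2.178, 2.509)
continuing one RK4 step at a time; state shown every 10 steps (Δt=0.1):
t=0.100: state=(2.195, 2.532)
t=0.200: state=(2.217, 2.569)
t=0.300: state=(2.236, 2.610)
t=0.400: state=(2.251, 2.656)
t=0.500: state=(2.263, 2.705)
t=0.600: state=(2.271, 2.757)
t=0.700: state=(2.275, 2.811)
t=0.800: state=(2.274, 2.866)
t=0.900: state=(2.268, 2.921)
t=1.000: state=(2.258, 2.977)
t=1.100: state=(2.243, 3.030)
t=1.200: state=(2.225, 3.081)
t=1.300: state=(2.203, 3.127)
t=1.400: state=(2.177, 3.169)
t=1.500: state=(2.149, 3.206)
t=1.600: state=(2.118, 3.235)
t=1.700: state=(2.086, 3.258)
t=1.800: state=(2.053, 3.273)
t=1.900: state=(2.020, 3.280)
t=2.000: state=(1.987, 3.279)
t=2.100: state=(1.955, 3.270)
t=2.200: state=(1.924, 3.254)
t=2.300: state=(1.895, 3.231)
t=2.400: state=(1.869, 3.202)
t=2.500: state=(1.845, 3.167)
t=2.600: state=(1.823, 3.128)
t=2.700: state=(1.805, 3.084)
t=2.800: state=(1.790, 3.037)
t=2.860: state=(1.782, 3.008)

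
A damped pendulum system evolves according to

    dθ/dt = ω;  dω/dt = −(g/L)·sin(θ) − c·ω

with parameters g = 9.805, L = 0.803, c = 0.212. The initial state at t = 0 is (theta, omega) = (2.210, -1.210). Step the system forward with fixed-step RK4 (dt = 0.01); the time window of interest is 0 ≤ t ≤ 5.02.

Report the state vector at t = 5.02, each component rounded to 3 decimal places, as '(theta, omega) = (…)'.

(theta, omega) = (-0.683, -3.051)

t=0.000: state=(2.210, -1.210)
step 1 (dt=0.01): k1=(-1.210, -9.543), k2=(-1.258, -9.577), k3=(-1.258, -9.579), k4=(-1.306, -9.614); state += dt/6·(k1+2k2+2k3+k4)
t=0.010: state=(2.197, -1.306)
t=0.020: state=(2.184, -1.402)
t=0.030: state=(2.169, -1.500)
continuing one RK4 step at a time; state shown every 20 steps (Δt=0.2):
t=0.200: state=(1.766, -3.295)
t=0.400: state=(0.885, -5.420)
t=0.600: state=(-0.288, -5.865)
t=0.800: state=(-1.294, -3.934)
t=1.000: state=(-1.827, -1.409)
t=1.200: state=(-1.873, 0.920)
t=1.400: state=(-1.458, 3.234)
t=1.600: state=(-0.604, 5.123)
t=1.800: state=(0.457, 5.067)
t=2.000: state=(1.285, 3.024)
t=2.200: state=(1.640, 0.526)
t=2.400: state=(1.503, -1.883)
t=2.600: state=(0.902, -4.029)
t=2.800: state=(-0.022, -4.867)
t=3.000: state=(-0.898, -3.586)
t=3.200: state=(-1.387, -1.245)
t=3.400: state=(-1.392, 1.173)
t=3.600: state=(-0.933, 3.331)
t=3.800: state=(-0.131, 4.405)
t=4.000: state=(0.694, 3.537)
t=4.200: state=(1.200, 1.420)
t=4.400: state=(1.249, -0.918)
t=4.600: state=(0.850, -2.977)
t=4.800: state=(0.128, -3.983)
t=5.000: state=(-0.620, -3.212)
t=5.020: state=(-0.683, -3.051)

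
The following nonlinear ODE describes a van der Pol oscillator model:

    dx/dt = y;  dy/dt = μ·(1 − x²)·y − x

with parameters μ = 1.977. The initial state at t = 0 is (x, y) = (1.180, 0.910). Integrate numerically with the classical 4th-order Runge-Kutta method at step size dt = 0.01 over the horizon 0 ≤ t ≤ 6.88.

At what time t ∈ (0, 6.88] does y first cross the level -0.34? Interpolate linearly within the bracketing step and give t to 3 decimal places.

t = 0.807

t=0.000: state=(1.180, 0.910)
step 1 (dt=0.01): k1=(0.910, -1.886), k2=(0.901, -1.902), k3=(0.900, -1.902), k4=(0.891, -1.918); state += dt/6·(k1+2k2+2k3+k4)
t=0.010: state=(1.189, 0.891)
t=0.020: state=(1.198, 0.872)
t=0.030: state=(1.206, 0.852)
continuing one RK4 step at a time; state shown every 25 steps (Δt=0.25):
t=0.250: state=(1.344, 0.399)
t=0.500: state=(1.388, -0.020)
t=0.750: state=(1.347, -0.292)
t=0.800: state=(1.331, -0.334)
next step: t=0.810: state=(1.327, -0.343) — y has crossed -0.34
linear interpolation between t=0.800 (-0.33441) and t=0.810 (-0.34257) → t≈0.807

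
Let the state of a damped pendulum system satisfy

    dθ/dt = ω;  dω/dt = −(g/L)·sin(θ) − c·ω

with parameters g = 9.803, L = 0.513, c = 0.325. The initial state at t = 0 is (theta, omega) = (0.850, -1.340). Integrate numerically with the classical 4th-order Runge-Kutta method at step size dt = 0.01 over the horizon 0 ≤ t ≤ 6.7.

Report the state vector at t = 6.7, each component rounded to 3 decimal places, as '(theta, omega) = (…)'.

t=0.000: state=(0.850, -1.340)
step 1 (dt=0.01): k1=(-1.340, -13.921), k2=(-1.410, -13.813), k3=(-1.409, -13.809), k4=(-1.478, -13.697); state += dt/6·(k1+2k2+2k3+k4)
t=0.010: state=(0.836, -1.478)
t=0.020: state=(0.820, -1.614)
t=0.030: state=(0.804, -1.747)
continuing one RK4 step at a time; state shown every 25 steps (Δt=0.25):
t=0.250: state=(0.170, -3.600)
t=0.500: state=(-0.624, -2.156)
t=0.750: state=(-0.751, 1.165)
t=1.000: state=(-0.149, 3.197)
t=1.250: state=(0.555, 1.898)
t=1.500: state=(0.658, -1.098)
t=1.750: state=(0.110, -2.850)
t=2.000: state=(-0.505, -1.606)
t=2.250: state=(-0.570, 1.090)
t=2.500: state=(-0.066, 2.541)
t=2.750: state=(0.466, 1.309)
t=3.000: state=(0.489, -1.106)
t=3.250: state=(0.021, -2.259)
t=3.500: state=(-0.432, -1.022)
t=3.750: state=(-0.413, 1.127)
t=4.000: state=(0.021, 1.994)
t=4.250: state=(0.400, 0.755)
t=4.500: state=(0.344, -1.139)
t=4.750: state=(-0.058, -1.744)
t=5.000: state=(-0.369, -0.514)
t=5.250: state=(-0.280, 1.136)
t=5.500: state=(0.088, 1.507)
t=5.750: state=(0.337, 0.302)
t=6.000: state=(0.222, -1.114)
t=6.250: state=(-0.112, -1.283)
t=6.500: state=(-0.304, -0.119)
t=6.700: state=(-0.219, 0.905)

(theta, omega) = (-0.219, 0.905)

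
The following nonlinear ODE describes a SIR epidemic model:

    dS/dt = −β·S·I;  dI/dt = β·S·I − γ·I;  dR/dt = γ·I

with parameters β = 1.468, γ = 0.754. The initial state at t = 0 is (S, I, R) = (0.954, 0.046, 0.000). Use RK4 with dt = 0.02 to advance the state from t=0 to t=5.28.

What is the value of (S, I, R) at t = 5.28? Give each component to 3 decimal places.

t=0.000: state=(0.954, 0.046, 0.000)
step 1 (dt=0.02): k1=(-0.064, 0.030, 0.035), k2=(-0.065, 0.030, 0.035), k3=(-0.065, 0.030, 0.035), k4=(-0.065, 0.030, 0.035); state += dt/6·(k1+2k2+2k3+k4)
t=0.020: state=(0.953, 0.047, 0.001)
t=0.040: state=(0.951, 0.047, 0.001)
t=0.060: state=(0.950, 0.048, 0.002)
continuing one RK4 step at a time; state shown every 10 steps (Δt=0.2):
t=0.200: state=(0.940, 0.052, 0.007)
t=0.400: state=(0.925, 0.059, 0.016)
t=0.600: state=(0.908, 0.067, 0.025)
t=0.800: state=(0.890, 0.074, 0.036)
t=1.000: state=(0.869, 0.083, 0.048)
t=1.200: state=(0.847, 0.092, 0.061)
t=1.400: state=(0.824, 0.101, 0.075)
t=1.600: state=(0.799, 0.110, 0.091)
t=1.800: state=(0.772, 0.119, 0.109)
t=2.000: state=(0.745, 0.128, 0.127)
t=2.200: state=(0.716, 0.137, 0.147)
t=2.400: state=(0.687, 0.144, 0.168)
t=2.600: state=(0.658, 0.151, 0.191)
t=2.800: state=(0.629, 0.157, 0.214)
t=3.000: state=(0.600, 0.162, 0.238)
t=3.200: state=(0.572, 0.165, 0.263)
t=3.400: state=(0.545, 0.167, 0.288)
t=3.600: state=(0.519, 0.168, 0.313)
t=3.800: state=(0.494, 0.168, 0.339)
t=4.000: state=(0.470, 0.166, 0.364)
t=4.200: state=(0.448, 0.164, 0.389)
t=4.400: state=(0.427, 0.160, 0.413)
t=4.600: state=(0.408, 0.156, 0.437)
t=4.800: state=(0.390, 0.150, 0.460)
t=5.000: state=(0.373, 0.145, 0.482)
t=5.200: state=(0.358, 0.139, 0.504)
t=5.280: state=(0.352, 0.136, 0.512)

(S, I, R) = (0.352, 0.136, 0.512)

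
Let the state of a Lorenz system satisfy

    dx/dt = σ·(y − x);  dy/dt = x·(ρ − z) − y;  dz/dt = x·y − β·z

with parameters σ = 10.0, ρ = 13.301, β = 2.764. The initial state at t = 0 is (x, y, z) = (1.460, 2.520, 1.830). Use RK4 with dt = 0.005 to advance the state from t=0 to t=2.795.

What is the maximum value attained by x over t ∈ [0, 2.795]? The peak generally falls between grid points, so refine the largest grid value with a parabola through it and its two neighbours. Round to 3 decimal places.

max x = 10.565

t=0.000: state=(1.460, 2.520, 1.830)
step 1 (dt=0.005): k1=(10.600, 14.228, -1.379), k2=(10.691, 14.501, -1.250), k3=(10.695, 14.503, -1.249), k4=(10.790, 14.778, -1.117); state += dt/6·(k1+2k2+2k3+k4)
t=0.005: state=(1.513, 2.593, 1.824)
t=0.010: state=(1.568, 2.668, 1.819)
t=0.015: state=(1.623, 2.746, 1.815)
continuing one RK4 step at a time; state shown every 20 steps (Δt=0.1):
t=0.100: state=(2.810, 4.550, 2.048)
t=0.200: state=(5.104, 7.994, 3.743)
t=0.300: state=(8.403, 11.777, 8.918)
t=0.400: state=(10.562, 10.751, 16.929)
t=0.500: state=(8.413, 4.535, 19.395)
t=0.600: state=(4.510, 1.190, 16.146)
t=0.700: state=(2.169, 0.731, 12.480)
t=0.800: state=(1.350, 1.015, 9.588)
t=0.900: state=(1.311, 1.514, 7.414)
t=1.000: state=(1.715, 2.324, 5.873)
t=1.100: state=(2.568, 3.697, 5.015)
t=1.200: state=(4.050, 5.920, 5.199)
t=1.300: state=(6.300, 8.849, 7.349)
t=1.400: state=(8.696, 10.549, 12.248)
t=1.500: state=(9.182, 8.095, 17.015)
t=1.600: state=(6.942, 4.060, 17.166)
t=1.700: state=(4.334, 2.258, 14.459)
t=1.800: state=(2.921, 2.120, 11.609)
t=1.900: state=(2.586, 2.651, 9.356)
t=2.000: state=(2.967, 3.644, 7.847)
t=2.100: state=(3.934, 5.195, 7.281)
t=2.200: state=(5.470, 7.243, 8.106)
t=2.300: state=(7.278, 8.940, 10.790)
t=2.400: state=(8.327, 8.542, 14.407)
t=2.500: state=(7.583, 6.022, 16.104)
t=2.600: state=(5.740, 3.895, 15.024)
t=2.700: state=(4.252, 3.195, 12.868)
t=2.795: state=(3.647, 3.403, 10.948)
largest grid value and its neighbours: x(0.400)=10.56164, x(0.405)=10.56472, x(0.410)=10.55490
parabola through these three points peaks at t≈0.404 with x≈10.56516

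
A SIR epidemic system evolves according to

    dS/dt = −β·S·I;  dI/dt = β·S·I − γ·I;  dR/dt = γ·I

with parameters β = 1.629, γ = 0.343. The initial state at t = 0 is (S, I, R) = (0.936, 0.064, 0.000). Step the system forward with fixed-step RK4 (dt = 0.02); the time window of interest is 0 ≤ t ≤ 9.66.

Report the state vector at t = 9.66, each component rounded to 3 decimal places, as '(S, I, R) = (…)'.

t=0.000: state=(0.936, 0.064, 0.000)
step 1 (dt=0.02): k1=(-0.098, 0.076, 0.022), k2=(-0.099, 0.076, 0.022), k3=(-0.099, 0.076, 0.022), k4=(-0.100, 0.077, 0.022); state += dt/6·(k1+2k2+2k3+k4)
t=0.020: state=(0.934, 0.066, 0.000)
t=0.040: state=(0.932, 0.067, 0.001)
t=0.060: state=(0.930, 0.069, 0.001)
continuing one RK4 step at a time; state shown every 25 steps (Δt=0.5):
t=0.500: state=(0.872, 0.113, 0.015)
t=1.000: state=(0.774, 0.186, 0.040)
t=1.500: state=(0.640, 0.280, 0.080)
t=2.000: state=(0.490, 0.373, 0.136)
t=2.500: state=(0.351, 0.443, 0.207)
t=3.000: state=(0.241, 0.473, 0.286)
t=3.500: state=(0.164, 0.469, 0.367)
t=4.000: state=(0.113, 0.442, 0.445)
t=4.500: state=(0.080, 0.402, 0.518)
t=5.000: state=(0.059, 0.358, 0.583)
t=5.500: state=(0.045, 0.315, 0.641)
t=6.000: state=(0.035, 0.274, 0.691)
t=6.500: state=(0.029, 0.237, 0.735)
t=7.000: state=(0.024, 0.204, 0.772)
t=7.500: state=(0.020, 0.175, 0.805)
t=8.000: state=(0.018, 0.149, 0.833)
t=8.500: state=(0.016, 0.128, 0.856)
t=9.000: state=(0.015, 0.109, 0.877)
t=9.500: state=(0.013, 0.093, 0.894)
t=9.660: state=(0.013, 0.088, 0.899)

(S, I, R) = (0.013, 0.088, 0.899)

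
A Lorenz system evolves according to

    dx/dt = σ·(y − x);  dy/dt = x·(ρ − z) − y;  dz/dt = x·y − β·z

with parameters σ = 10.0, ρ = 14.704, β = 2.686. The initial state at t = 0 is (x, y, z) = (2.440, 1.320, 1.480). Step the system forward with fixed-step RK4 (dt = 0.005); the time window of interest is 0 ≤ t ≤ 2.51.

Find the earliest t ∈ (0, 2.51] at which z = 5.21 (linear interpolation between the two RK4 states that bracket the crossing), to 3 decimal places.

t=0.000: state=(2.440, 1.320, 1.480)
step 1 (dt=0.005): k1=(-11.200, 30.947, -0.754), k2=(-10.146, 30.503, -0.600), k3=(-10.184, 30.538, -0.600), k4=(-9.164, 30.128, -0.449); state += dt/6·(k1+2k2+2k3+k4)
t=0.005: state=(2.389, 1.473, 1.477)
t=0.010: state=(2.348, 1.622, 1.475)
t=0.015: state=(2.316, 1.767, 1.475)
continuing one RK4 step at a time; state shown every 20 steps (Δt=0.1):
t=0.100: state=(2.785, 4.212, 1.737)
t=0.200: state=(5.075, 8.231, 3.470)
t=0.240: state=(6.469, 10.260, 5.149)
next step: t=0.245: state=(6.660, 10.518, 5.419) — z has crossed 5.21
linear interpolation between t=0.240 (5.14866) and t=0.245 (5.41873) → t≈0.241

t = 0.241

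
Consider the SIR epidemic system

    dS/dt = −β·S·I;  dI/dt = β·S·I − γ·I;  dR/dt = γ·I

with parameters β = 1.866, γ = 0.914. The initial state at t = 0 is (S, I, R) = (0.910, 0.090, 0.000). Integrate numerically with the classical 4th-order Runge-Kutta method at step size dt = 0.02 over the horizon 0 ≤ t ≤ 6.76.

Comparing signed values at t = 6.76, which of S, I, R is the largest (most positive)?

t=0.000: state=(0.910, 0.090, 0.000)
step 1 (dt=0.02): k1=(-0.153, 0.071, 0.082), k2=(-0.154, 0.071, 0.083), k3=(-0.154, 0.071, 0.083), k4=(-0.155, 0.071, 0.084); state += dt/6·(k1+2k2+2k3+k4)
t=0.020: state=(0.907, 0.091, 0.002)
t=0.040: state=(0.904, 0.093, 0.003)
t=0.060: state=(0.901, 0.094, 0.005)
continuing one RK4 step at a time; state shown every 25 steps (Δt=0.5):
t=0.500: state=(0.822, 0.128, 0.050)
t=1.000: state=(0.716, 0.166, 0.117)
t=1.500: state=(0.605, 0.195, 0.200)
t=2.000: state=(0.501, 0.207, 0.293)
t=2.500: state=(0.413, 0.200, 0.386)
t=3.000: state=(0.346, 0.180, 0.474)
t=3.500: state=(0.296, 0.154, 0.550)
t=4.000: state=(0.260, 0.126, 0.614)
t=4.500: state=(0.234, 0.100, 0.666)
t=5.000: state=(0.215, 0.078, 0.707)
t=5.500: state=(0.202, 0.060, 0.738)
t=6.000: state=(0.192, 0.046, 0.762)
t=6.500: state=(0.185, 0.035, 0.780)
t=6.760: state=(0.182, 0.030, 0.788)
compare at T: S=0.182, I=0.030, R=0.788

largest component: R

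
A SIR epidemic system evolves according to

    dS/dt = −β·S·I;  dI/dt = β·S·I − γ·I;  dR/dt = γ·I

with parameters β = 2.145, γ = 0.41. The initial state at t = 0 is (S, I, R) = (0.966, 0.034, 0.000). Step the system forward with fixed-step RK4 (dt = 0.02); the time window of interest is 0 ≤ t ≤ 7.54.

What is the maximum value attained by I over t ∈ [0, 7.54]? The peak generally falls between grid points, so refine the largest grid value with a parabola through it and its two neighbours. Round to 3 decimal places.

t=0.000: state=(0.966, 0.034, 0.000)
step 1 (dt=0.02): k1=(-0.070, 0.057, 0.014), k2=(-0.072, 0.057, 0.014), k3=(-0.072, 0.057, 0.014), k4=(-0.073, 0.058, 0.014); state += dt/6·(k1+2k2+2k3+k4)
t=0.020: state=(0.965, 0.035, 0.000)
t=0.040: state=(0.963, 0.036, 0.001)
t=0.060: state=(0.962, 0.038, 0.001)
continuing one RK4 step at a time; state shown every 25 steps (Δt=0.5):
t=0.500: state=(0.913, 0.076, 0.011)
t=1.000: state=(0.809, 0.157, 0.034)
t=1.500: state=(0.642, 0.280, 0.078)
t=2.000: state=(0.443, 0.408, 0.149)
t=2.500: state=(0.273, 0.486, 0.242)
t=3.000: state=(0.160, 0.496, 0.344)
t=3.500: state=(0.095, 0.462, 0.442)
t=4.000: state=(0.060, 0.408, 0.532)
t=4.500: state=(0.040, 0.351, 0.610)
t=5.000: state=(0.028, 0.296, 0.676)
t=5.500: state=(0.021, 0.248, 0.731)
t=6.000: state=(0.017, 0.206, 0.778)
t=6.500: state=(0.014, 0.170, 0.816)
t=7.000: state=(0.011, 0.141, 0.848)
t=7.500: state=(0.010, 0.116, 0.874)
t=7.540: state=(0.010, 0.114, 0.876)
largest grid value and its neighbours: I(2.820)=0.49916, I(2.840)=0.49918, I(2.860)=0.49911
parabola through these three points peaks at t≈2.834 with I≈0.49918

max I = 0.499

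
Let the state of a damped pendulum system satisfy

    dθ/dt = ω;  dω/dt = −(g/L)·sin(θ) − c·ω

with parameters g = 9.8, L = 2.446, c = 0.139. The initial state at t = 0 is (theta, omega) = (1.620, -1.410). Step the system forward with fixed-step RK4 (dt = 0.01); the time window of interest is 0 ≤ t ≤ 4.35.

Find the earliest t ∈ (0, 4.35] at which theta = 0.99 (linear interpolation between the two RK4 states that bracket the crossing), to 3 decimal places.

t=0.000: state=(1.620, -1.410)
step 1 (dt=0.01): k1=(-1.410, -3.806), k2=(-1.429, -3.804), k3=(-1.429, -3.804), k4=(-1.448, -3.803); state += dt/6·(k1+2k2+2k3+k4)
t=0.010: state=(1.606, -1.448)
t=0.020: state=(1.591, -1.486)
t=0.030: state=(1.576, -1.524)
continuing one RK4 step at a time; state shown every 20 steps (Δt=0.2):
t=0.200: state=(1.263, -2.152)
t=0.310: state=(1.006, -2.515)
next step: t=0.320: state=(0.980, -2.545) — theta has crossed 0.99
linear interpolation between t=0.310 (1.00570) and t=0.320 (0.98040) → t≈0.316

t = 0.316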